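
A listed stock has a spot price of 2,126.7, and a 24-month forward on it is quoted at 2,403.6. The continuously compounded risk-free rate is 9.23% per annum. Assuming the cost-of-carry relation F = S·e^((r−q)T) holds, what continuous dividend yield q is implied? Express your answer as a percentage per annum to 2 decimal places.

3.11%

From F = S·e^((r−q)T): (r − q) = ln(F/S)/T
ln(2403.6/2126.7) = ln(1.130202) = 0.122396
(r − q) = 0.122396 / (24/12) = 0.061198
q = r − ln(F/S)/T = 0.0923 − 0.061198 = 0.031102
q = 3.11%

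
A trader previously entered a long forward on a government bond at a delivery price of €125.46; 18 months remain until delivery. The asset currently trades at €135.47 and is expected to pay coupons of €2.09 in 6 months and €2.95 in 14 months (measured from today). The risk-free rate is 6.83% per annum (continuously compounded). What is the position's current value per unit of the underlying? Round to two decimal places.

€17.48

PV(remaining coupons) I = 2.09·e^(−0.0683·6/12) + 2.95·e^(−0.0683·14/12) = 4.7439
Current forward F = (S − I)·e^(rT) = (135.47 − 4.7439)·e^(0.0683·18/12) = 130.7261 × 1.107882 = 144.8291
Value (long) = (F − K)·e^(−rT) = (144.8291 − 125.46) × 0.902623 = 17.4830
Value = €17.48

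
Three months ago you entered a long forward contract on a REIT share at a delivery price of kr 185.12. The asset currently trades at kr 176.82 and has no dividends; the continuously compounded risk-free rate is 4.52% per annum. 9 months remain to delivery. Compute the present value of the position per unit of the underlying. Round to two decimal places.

Current fair forward for the remaining 9 months: F = S·e^(r·T), r = 0.0452
F = 176.82 · e^(0.0452 × 9/12) = 176.82 × 1.034481 = 182.9169
Value of long forward = (F − K)·e^(−rT) = (182.9169 − 185.12) · e^(−0.0452·9/12)
= -2.2031 × 0.966668 = -2.13

-kr 2.13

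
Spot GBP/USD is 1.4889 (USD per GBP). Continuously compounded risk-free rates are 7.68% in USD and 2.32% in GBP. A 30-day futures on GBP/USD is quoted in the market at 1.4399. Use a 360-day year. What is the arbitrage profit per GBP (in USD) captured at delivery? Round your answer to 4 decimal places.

Fair futures: F* = S·e^(carry·T), with carry = (r_USD − r_GBP) = 0.0768 − 0.0232 = 0.0536
F* = 1.4889 · e^(0.0536 × 30/360) = 1.4889 · e^0.004467 = 1.4889 × 1.004477 = 1.4956
Market 1.4399 < fair 1.4956: forward underpriced → reverse cash-and-carry (short spot, go long the forward).
At maturity, profit = |F_mkt − F*| = |1.4399 − 1.4956| = 0.0557 per GBP (in USD)

0.0557 per GBP (in USD)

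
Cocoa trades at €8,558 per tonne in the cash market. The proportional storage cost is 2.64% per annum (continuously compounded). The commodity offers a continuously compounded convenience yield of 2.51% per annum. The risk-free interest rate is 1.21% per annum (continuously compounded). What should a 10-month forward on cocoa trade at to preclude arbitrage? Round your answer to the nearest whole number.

Net carry = r + u − y = 0.0121 + 0.0264 − 0.0251 = 0.0134
F = S·e^((r+u−y)T) = 8558 · e^(0.0134 × 10/12) = 8558 · e^0.011167
= 8558 × 1.011230 = €8,654 per tonne

€8,654 per tonne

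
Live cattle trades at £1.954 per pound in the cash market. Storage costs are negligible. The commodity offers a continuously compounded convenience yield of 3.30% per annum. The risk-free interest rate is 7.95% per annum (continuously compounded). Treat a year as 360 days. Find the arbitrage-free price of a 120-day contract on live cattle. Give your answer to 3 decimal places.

Net carry = r + u − y = 0.0795 + 0.0000 − 0.0330 = 0.0465
F = S·e^((r+u−y)T) = 1.954 · e^(0.0465 × 120/360) = 1.954 · e^0.015500
= 1.954 × 1.015621 = £1.985 per pound

£1.985 per pound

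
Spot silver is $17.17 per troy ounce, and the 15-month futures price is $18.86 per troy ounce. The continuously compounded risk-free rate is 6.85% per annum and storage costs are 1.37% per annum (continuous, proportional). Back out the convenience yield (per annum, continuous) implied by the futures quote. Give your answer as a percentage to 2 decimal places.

0.71%

F = S·e^((r+u−y)T) ⇒ (r+u−y) = ln(F/S)/T
ln(18.86/17.17) = 0.093880; /T ⇒ 0.075104
y = r + u − ln(F/S)/T = 0.0685 + 0.0137 − 0.075104 = 0.007096
y = 0.71%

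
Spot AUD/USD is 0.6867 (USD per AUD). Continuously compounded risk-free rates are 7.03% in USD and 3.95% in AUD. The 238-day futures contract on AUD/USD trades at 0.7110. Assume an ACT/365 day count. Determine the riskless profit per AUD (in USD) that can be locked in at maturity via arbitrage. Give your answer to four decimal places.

0.0104 per AUD (in USD)

Fair futures: F* = S·e^(carry·T), with carry = (r_USD − r_AUD) = 0.0703 − 0.0395 = 0.0308
F* = 0.6867 · e^(0.0308 × 238/365) = 0.6867 · e^0.020083 = 0.6867 × 1.020286 = 0.7006
Market 0.7110 > fair 0.7006: forward overpriced → cash-and-carry (buy spot, short the forward).
At maturity, profit = |F_mkt − F*| = |0.7110 − 0.7006| = 0.0104 per AUD (in USD)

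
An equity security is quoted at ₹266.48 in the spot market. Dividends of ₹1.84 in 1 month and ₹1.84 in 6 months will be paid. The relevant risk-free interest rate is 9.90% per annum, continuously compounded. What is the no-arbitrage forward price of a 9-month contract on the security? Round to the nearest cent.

PV(dividends) I = 1.84·e^(−0.0990·1/12) + 1.84·e^(−0.0990·6/12)
I = 1.8249 + 1.7511 = 3.5760
F = (S − I)·e^(rT) = (266.48 − 3.5760) · e^(0.0990·9/12)
= 262.9040 · e^0.074250 = 262.9040 × 1.077076 = ₹283.17

₹283.17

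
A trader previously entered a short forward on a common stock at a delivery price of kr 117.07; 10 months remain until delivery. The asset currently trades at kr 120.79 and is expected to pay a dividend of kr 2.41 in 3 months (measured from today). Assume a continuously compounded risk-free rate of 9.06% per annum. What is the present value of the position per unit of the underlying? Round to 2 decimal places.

PV(remaining dividends) I = 2.41·e^(−0.0906·3/12) = 2.3560
Current forward F = (S − I)·e^(rT) = (120.79 − 2.3560)·e^(0.0906·10/12) = 118.4340 × 1.078423 = 127.7219
Value (long) = (F − K)·e^(−rT) = (127.7219 − 117.07) × 0.927280 = 9.8773
Short position value = −(long value) = -kr 9.88

-kr 9.88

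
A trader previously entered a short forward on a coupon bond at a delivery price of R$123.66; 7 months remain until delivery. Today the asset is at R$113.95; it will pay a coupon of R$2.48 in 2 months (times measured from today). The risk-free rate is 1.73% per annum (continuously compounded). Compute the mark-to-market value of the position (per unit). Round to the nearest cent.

R$10.94

PV(remaining coupons) I = 2.48·e^(−0.0173·2/12) = 2.4729
Current forward F = (S − I)·e^(rT) = (113.95 − 2.4729)·e^(0.0173·7/12) = 111.4771 × 1.010143 = 112.6078
Value (long) = (F − K)·e^(−rT) = (112.6078 − 123.66) × 0.989959 = -10.9412
Short position value = −(long value) = R$10.94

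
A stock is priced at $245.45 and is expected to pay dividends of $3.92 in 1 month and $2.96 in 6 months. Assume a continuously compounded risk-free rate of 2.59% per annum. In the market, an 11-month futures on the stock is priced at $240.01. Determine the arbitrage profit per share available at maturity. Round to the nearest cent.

$4.34 per share

PV(dividends) I = 3.92·e^(−0.0259·1/12) + 2.96·e^(−0.0259·6/12) = 6.8335
Fair futures F* = (S − I)·e^(rT) = (245.45 − 6.8335)·e^0.023742 = 238.6165 × 1.024026 = 244.3495
Market $240.01 < fair 244.3495: forward underpriced → reverse cash-and-carry (short the stock, invest proceeds at r, pay the dividends, go long the forward).
Profit at T = |F_mkt − F*| = |240.01 − 244.3495| = $4.34 per share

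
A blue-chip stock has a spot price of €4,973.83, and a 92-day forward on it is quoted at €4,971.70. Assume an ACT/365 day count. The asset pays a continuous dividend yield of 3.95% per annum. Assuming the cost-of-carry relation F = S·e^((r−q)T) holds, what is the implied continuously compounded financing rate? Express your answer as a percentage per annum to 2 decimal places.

3.78%

From F = S·e^((r−q)T): (r − q) = ln(F/S)/T
ln(4971.70/4973.83) = ln(0.999572) = -0.000428
(r − q) = -0.000428 / (92/365) = -0.001698
r = ln(F/S)/T + q = -0.001698 + 0.0395 = 0.037802
r = 3.78%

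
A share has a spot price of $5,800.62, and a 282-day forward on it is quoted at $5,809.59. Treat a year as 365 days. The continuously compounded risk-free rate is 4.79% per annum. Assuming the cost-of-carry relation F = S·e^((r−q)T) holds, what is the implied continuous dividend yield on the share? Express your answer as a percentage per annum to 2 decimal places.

4.59%

From F = S·e^((r−q)T): (r − q) = ln(F/S)/T
ln(5809.59/5800.62) = ln(1.001546) = 0.001545
(r − q) = 0.001545 / (282/365) = 0.002000
q = r − ln(F/S)/T = 0.0479 − 0.002000 = 0.045900
q = 4.59%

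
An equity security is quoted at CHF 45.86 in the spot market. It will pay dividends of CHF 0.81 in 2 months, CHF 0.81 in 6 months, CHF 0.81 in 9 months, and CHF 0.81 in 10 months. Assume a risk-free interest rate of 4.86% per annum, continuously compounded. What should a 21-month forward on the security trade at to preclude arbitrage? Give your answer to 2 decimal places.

PV(dividends) I = 0.81·e^(−0.0486·2/12) + 0.81·e^(−0.0486·6/12) + 0.81·e^(−0.0486·9/12) + 0.81·e^(−0.0486·10/12)
I = 0.8035 + 0.7906 + 0.7810 + 0.7779 = 3.1530
F = (S − I)·e^(rT) = (45.86 − 3.1530) · e^(0.0486·21/12)
= 42.7070 · e^0.085050 = 42.7070 × 1.088772 = CHF 46.50

CHF 46.50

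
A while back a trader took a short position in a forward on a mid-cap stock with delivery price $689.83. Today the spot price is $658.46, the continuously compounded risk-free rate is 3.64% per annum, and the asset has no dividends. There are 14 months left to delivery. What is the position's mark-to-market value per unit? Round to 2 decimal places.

$2.69

Current fair forward for the remaining 14 months: F = S·e^(r·T), r = 0.0364
F = 658.46 · e^(0.0364 × 14/12) = 658.46 × 1.043381 = 687.0247
Value of long forward = (F − K)·e^(−rT) = (687.0247 − 689.83) · e^(−0.0364·14/12)
= -2.8053 × 0.958422 = -2.69
Short position value = −(long value) = $2.69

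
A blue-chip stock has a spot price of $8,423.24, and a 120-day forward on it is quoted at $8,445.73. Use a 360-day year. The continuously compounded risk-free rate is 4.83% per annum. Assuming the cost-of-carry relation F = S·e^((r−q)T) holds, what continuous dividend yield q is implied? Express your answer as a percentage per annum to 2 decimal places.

4.03%

From F = S·e^((r−q)T): (r − q) = ln(F/S)/T
ln(8445.73/8423.24) = ln(1.002670) = 0.002666
(r − q) = 0.002666 / (120/360) = 0.007998
q = r − ln(F/S)/T = 0.0483 − 0.007998 = 0.040302
q = 4.03%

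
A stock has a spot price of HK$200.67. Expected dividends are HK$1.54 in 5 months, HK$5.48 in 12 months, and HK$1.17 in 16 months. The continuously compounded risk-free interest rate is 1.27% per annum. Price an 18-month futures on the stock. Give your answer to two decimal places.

PV(dividends) I = 1.54·e^(−0.0127·5/12) + 5.48·e^(−0.0127·12/12) + 1.17·e^(−0.0127·16/12)
I = 1.5319 + 5.4108 + 1.1504 = 8.0931
F = (S − I)·e^(rT) = (200.67 − 8.0931) · e^(0.0127·18/12)
= 192.5769 · e^0.019050 = 192.5769 × 1.019233 = HK$196.28

HK$196.28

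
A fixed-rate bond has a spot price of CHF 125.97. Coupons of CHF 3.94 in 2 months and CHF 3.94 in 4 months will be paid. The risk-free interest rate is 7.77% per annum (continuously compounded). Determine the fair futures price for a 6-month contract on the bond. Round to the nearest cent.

CHF 122.93

PV(coupons) I = 3.94·e^(−0.0777·2/12) + 3.94·e^(−0.0777·4/12)
I = 3.8893 + 3.8393 = 7.7286
F = (S − I)·e^(rT) = (125.97 − 7.7286) · e^(0.0777·6/12)
= 118.2414 · e^0.038850 = 118.2414 × 1.039615 = CHF 122.93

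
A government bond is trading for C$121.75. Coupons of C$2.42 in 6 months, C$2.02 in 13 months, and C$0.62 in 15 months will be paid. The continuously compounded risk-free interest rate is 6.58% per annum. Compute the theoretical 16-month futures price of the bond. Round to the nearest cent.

C$127.68

PV(coupons) I = 2.42·e^(−0.0658·6/12) + 2.02·e^(−0.0658·13/12) + 0.62·e^(−0.0658·15/12)
I = 2.3417 + 1.8810 + 0.5710 = 4.7937
F = (S − I)·e^(rT) = (121.75 − 4.7937) · e^(0.0658·16/12)
= 116.9563 · e^0.087733 = 116.9563 × 1.091697 = C$127.68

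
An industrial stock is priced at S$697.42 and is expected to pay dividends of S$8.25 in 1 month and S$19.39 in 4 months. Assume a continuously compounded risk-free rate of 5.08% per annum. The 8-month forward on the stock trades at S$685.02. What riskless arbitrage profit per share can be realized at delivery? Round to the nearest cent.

S$8.20 per share

PV(dividends) I = 8.25·e^(−0.0508·1/12) + 19.39·e^(−0.0508·4/12) = 27.2796
Fair forward F* = (S − I)·e^(rT) = (697.42 − 27.2796)·e^0.033867 = 670.1404 × 1.034447 = 693.2247
Market S$685.02 < fair 693.2247: forward underpriced → reverse cash-and-carry (short the stock, invest proceeds at r, pay the dividends, go long the forward).
Profit at T = |F_mkt − F*| = |685.02 − 693.2247| = S$8.20 per share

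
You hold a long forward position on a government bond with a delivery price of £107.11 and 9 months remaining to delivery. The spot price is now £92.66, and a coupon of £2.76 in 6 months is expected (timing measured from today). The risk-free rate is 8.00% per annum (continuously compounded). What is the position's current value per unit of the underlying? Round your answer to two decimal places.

-£10.86

PV(remaining coupons) I = 2.76·e^(−0.0800·6/12) = 2.6518
Current forward F = (S − I)·e^(rT) = (92.66 − 2.6518)·e^(0.0800·9/12) = 90.0082 × 1.061837 = 95.5740
Value (long) = (F − K)·e^(−rT) = (95.5740 − 107.11) × 0.941765 = -10.8642
Value = -£10.86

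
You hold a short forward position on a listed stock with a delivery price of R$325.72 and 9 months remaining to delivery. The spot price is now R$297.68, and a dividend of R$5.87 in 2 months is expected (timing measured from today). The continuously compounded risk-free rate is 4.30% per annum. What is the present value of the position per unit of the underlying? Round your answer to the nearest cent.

R$23.53

PV(remaining dividends) I = 5.87·e^(−0.0430·2/12) = 5.8281
Current forward F = (S − I)·e^(rT) = (297.68 − 5.8281)·e^(0.0430·9/12) = 291.8519 × 1.032776 = 301.4176
Value (long) = (F − K)·e^(−rT) = (301.4176 − 325.72) × 0.968264 = -23.5311
Short position value = −(long value) = R$23.53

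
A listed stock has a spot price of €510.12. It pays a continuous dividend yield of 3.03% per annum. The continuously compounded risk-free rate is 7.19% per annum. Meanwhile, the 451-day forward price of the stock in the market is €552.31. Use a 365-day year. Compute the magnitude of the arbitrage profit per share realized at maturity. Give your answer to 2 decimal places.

Fair forward: F* = S·e^(carry·T), with carry = (r − q) = 0.0719 − 0.0303 = 0.0416
F* = 510.12 · e^(0.0416 × 451/365) = 510.12 · e^0.051402 = 510.12 × 1.052746 = €537.0268
Market €552.31 > fair €537.0268: forward overpriced → cash-and-carry (buy spot, short the forward).
At maturity, profit = |F_mkt − F*| = |552.31 − 537.0268| = €15.28 per share

€15.28 per share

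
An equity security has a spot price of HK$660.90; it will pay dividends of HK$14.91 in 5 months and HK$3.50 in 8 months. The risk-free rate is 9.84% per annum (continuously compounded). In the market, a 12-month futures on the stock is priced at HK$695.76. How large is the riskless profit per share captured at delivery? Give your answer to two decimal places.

HK$14.07 per share

PV(dividends) I = 14.91·e^(−0.0984·5/12) + 3.50·e^(−0.0984·8/12) = 17.5888
Fair futures F* = (S − I)·e^(rT) = (660.90 − 17.5888)·e^0.098400 = 643.3112 × 1.103404 = 709.8322
Market HK$695.76 < fair 709.8322: forward underpriced → reverse cash-and-carry (short the stock, invest proceeds at r, pay the dividends, go long the forward).
Profit at T = |F_mkt − F*| = |695.76 − 709.8322| = HK$14.07 per share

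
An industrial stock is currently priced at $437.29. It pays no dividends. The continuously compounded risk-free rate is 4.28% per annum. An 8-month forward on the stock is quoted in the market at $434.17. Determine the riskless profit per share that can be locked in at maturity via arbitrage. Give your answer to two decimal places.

Fair forward: F* = S·e^(carry·T), with carry = r = 0.0428
F* = 437.29 · e^(0.0428 × 8/12) = 437.29 · e^0.028533 = 437.29 × 1.028944 = $449.9469
Market $434.17 < fair $449.9469: forward underpriced → reverse cash-and-carry (short spot, go long the forward).
At maturity, profit = |F_mkt − F*| = |434.17 − 449.9469| = $15.78 per share

$15.78 per share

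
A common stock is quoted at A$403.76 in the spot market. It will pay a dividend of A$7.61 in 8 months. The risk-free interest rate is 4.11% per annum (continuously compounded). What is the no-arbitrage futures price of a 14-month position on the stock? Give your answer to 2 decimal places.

PV(dividends) I = 7.61·e^(−0.0411·8/12)
I = 7.4043
F = (S − I)·e^(rT) = (403.76 − 7.4043) · e^(0.0411·14/12)
= 396.3557 · e^0.047950 = 396.3557 × 1.049118 = A$415.82

A$415.82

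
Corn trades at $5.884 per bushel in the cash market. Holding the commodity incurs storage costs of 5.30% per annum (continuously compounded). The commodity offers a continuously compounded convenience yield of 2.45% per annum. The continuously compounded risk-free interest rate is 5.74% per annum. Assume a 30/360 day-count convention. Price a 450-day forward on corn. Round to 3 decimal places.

$6.551 per bushel

Net carry = r + u − y = 0.0574 + 0.0530 − 0.0245 = 0.0859
F = S·e^((r+u−y)T) = 5.884 · e^(0.0859 × 450/360) = 5.884 · e^0.107375
= 5.884 × 1.113352 = $6.551 per bushel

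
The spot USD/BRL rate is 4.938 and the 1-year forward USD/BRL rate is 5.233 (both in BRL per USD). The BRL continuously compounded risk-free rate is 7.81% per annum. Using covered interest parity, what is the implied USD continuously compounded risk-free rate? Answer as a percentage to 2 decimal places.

F = S·e^((r_BRL − r_USD)T) ⇒ r_USD = r_BRL − ln(F/S)/T
ln(5.233/4.938) = 0.058024; /(1) = 0.058024
r_USD = 0.0781 − 0.058024 = 0.020076
r_USD = 2.01%

2.01%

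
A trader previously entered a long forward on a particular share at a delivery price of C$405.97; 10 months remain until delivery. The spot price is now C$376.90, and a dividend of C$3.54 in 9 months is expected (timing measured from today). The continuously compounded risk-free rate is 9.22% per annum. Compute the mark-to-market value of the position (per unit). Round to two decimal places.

PV(remaining dividends) I = 3.54·e^(−0.0922·9/12) = 3.3035
Current forward F = (S − I)·e^(rT) = (376.90 − 3.3035)·e^(0.0922·10/12) = 373.5965 × 1.079862 = 403.4327
Value (long) = (F − K)·e^(−rT) = (403.4327 − 405.97) × 0.926044 = -2.3497
Value = -C$2.35

-C$2.35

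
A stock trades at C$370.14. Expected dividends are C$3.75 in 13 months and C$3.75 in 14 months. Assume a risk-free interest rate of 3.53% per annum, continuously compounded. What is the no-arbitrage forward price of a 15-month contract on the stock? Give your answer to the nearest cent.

C$379.30

PV(dividends) I = 3.75·e^(−0.0353·13/12) + 3.75·e^(−0.0353·14/12)
I = 3.6093 + 3.5987 = 7.2080
F = (S − I)·e^(rT) = (370.14 − 7.2080) · e^(0.0353·15/12)
= 362.9320 · e^0.044125 = 362.9320 × 1.045113 = C$379.30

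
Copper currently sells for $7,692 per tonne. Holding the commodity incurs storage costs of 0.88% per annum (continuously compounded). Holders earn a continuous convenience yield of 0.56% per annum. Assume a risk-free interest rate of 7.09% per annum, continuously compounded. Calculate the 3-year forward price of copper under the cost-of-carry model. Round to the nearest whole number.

Net carry = r + u − y = 0.0709 + 0.0088 − 0.0056 = 0.0741
F = S·e^((r+u−y)T) = 7692 · e^(0.0741 × 3) = 7692 · e^0.222300
= 7692 × 1.248946 = $9,607 per tonne

$9,607 per tonne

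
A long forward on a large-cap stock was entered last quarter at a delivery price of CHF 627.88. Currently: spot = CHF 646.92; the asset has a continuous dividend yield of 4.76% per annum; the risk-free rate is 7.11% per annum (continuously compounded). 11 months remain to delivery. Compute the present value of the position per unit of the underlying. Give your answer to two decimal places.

CHF 31.04

Current fair forward for the remaining 11 months: F = S·e^((r − q)·T), (r − q) = 0.0711 − 0.0476 = 0.0235
F = 646.92 · e^(0.0235 × 11/12) = 646.92 × 1.021775 = 661.0067
Value of long forward = (F − K)·e^(−rT) = (661.0067 − 627.88) · e^(−0.0711·11/12)
= 33.1267 × 0.936903 = 31.04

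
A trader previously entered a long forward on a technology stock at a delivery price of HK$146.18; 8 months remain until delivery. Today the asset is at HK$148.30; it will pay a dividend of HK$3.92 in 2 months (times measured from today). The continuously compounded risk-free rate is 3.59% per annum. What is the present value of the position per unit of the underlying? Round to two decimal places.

PV(remaining dividends) I = 3.92·e^(−0.0359·2/12) = 3.8966
Current forward F = (S − I)·e^(rT) = (148.30 − 3.8966)·e^(0.0359·8/12) = 144.4034 × 1.024222 = 147.9011
Value (long) = (F − K)·e^(−rT) = (147.9011 − 146.18) × 0.976351 = 1.6804
Value = HK$1.68

HK$1.68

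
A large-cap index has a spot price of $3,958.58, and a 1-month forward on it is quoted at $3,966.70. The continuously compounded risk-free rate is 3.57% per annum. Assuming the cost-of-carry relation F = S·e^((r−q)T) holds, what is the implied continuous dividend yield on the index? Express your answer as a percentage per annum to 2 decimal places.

From F = S·e^((r−q)T): (r − q) = ln(F/S)/T
ln(3966.70/3958.58) = ln(1.002051) = 0.002049
(r − q) = 0.002049 / (1/12) = 0.024588
q = r − ln(F/S)/T = 0.0357 − 0.024588 = 0.011112
q = 1.11%

1.11%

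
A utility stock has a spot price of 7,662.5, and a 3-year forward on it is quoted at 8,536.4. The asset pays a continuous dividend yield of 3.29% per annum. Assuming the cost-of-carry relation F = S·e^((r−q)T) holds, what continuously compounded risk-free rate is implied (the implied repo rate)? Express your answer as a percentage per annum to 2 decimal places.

From F = S·e^((r−q)T): (r − q) = ln(F/S)/T
ln(8536.4/7662.5) = ln(1.114049) = 0.108001
(r − q) = 0.108001 / (3) = 0.036000
r = ln(F/S)/T + q = 0.036000 + 0.0329 = 0.068900
r = 6.89%

6.89%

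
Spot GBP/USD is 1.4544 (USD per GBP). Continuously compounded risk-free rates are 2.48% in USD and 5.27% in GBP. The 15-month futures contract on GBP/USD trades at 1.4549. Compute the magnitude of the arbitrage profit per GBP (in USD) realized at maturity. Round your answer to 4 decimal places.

Fair futures: F* = S·e^(carry·T), with carry = (r_USD − r_GBP) = 0.0248 − 0.0527 = -0.0279
F* = 1.4544 · e^(-0.0279 × 15/12) = 1.4544 · e^-0.034875 = 1.4544 × 0.965726 = 1.4046
Market 1.4549 > fair 1.4046: forward overpriced → cash-and-carry (buy spot, short the forward).
At maturity, profit = |F_mkt − F*| = |1.4549 − 1.4046| = 0.0503 per GBP (in USD)

0.0503 per GBP (in USD)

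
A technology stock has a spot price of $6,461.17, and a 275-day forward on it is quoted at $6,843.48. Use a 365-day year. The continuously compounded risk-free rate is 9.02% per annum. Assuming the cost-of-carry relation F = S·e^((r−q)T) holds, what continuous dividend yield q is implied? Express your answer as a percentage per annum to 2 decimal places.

1.39%

From F = S·e^((r−q)T): (r − q) = ln(F/S)/T
ln(6843.48/6461.17) = ln(1.059170) = 0.057486
(r − q) = 0.057486 / (275/365) = 0.076300
q = r − ln(F/S)/T = 0.0902 − 0.076300 = 0.013900
q = 1.39%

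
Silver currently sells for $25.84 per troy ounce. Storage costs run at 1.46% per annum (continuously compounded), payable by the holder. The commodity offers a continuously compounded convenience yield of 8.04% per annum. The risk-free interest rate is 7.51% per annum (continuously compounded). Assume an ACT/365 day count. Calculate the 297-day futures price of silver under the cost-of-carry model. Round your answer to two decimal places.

Net carry = r + u − y = 0.0751 + 0.0146 − 0.0804 = 0.0093
F = S·e^((r+u−y)T) = 25.84 · e^(0.0093 × 297/365) = 25.84 · e^0.007567
= 25.84 × 1.007596 = $26.04 per troy ounce

$26.04 per troy ounce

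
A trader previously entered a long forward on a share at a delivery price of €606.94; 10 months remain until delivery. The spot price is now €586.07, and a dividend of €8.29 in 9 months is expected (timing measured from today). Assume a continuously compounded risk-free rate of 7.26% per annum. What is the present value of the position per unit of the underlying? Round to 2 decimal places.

€6.91

PV(remaining dividends) I = 8.29·e^(−0.0726·9/12) = 7.8507
Current forward F = (S − I)·e^(rT) = (586.07 − 7.8507)·e^(0.0726·10/12) = 578.2193 × 1.062368 = 614.2817
Value (long) = (F − K)·e^(−rT) = (614.2817 − 606.94) × 0.941294 = 6.9107
Value = €6.91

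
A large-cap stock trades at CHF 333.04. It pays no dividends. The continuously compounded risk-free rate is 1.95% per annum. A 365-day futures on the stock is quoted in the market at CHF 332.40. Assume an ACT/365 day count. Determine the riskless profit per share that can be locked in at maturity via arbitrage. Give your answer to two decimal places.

CHF 7.20 per share

Fair futures: F* = S·e^(carry·T), with carry = r = 0.0195
F* = 333.04 · e^(0.0195 × 365/365) = 333.04 · e^0.019500 = 333.04 × 1.019691 = CHF 339.5979
Market CHF 332.40 < fair CHF 339.5979: forward underpriced → reverse cash-and-carry (short spot, go long the forward).
At maturity, profit = |F_mkt − F*| = |332.40 − 339.5979| = CHF 7.20 per share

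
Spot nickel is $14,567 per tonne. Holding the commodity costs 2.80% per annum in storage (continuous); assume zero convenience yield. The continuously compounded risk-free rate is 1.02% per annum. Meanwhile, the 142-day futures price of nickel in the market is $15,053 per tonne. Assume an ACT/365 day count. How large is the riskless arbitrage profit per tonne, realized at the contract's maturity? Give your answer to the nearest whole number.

$268 per tonne

Fair futures: F* = S·e^(carry·T), with carry = (r + u) = 0.0102 + 0.0280 = 0.0382
F* = 14567 · e^(0.0382 × 142/365) = 14567 · e^0.014861 = 14567 × 1.014972 = $14785.0971
Market $15053 > fair $14785.0971: forward overpriced → cash-and-carry (buy spot, short the forward).
At maturity, profit = |F_mkt − F*| = |15053 − 14785.0971| = $268 per tonne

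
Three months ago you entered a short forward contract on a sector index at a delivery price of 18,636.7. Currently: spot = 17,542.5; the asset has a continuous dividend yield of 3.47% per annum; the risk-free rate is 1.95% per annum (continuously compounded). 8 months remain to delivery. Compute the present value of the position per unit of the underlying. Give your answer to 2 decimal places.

Current fair forward for the remaining 8 months: F = S·e^((r − q)·T), (r − q) = 0.0195 − 0.0347 = -0.0152
F = 17542.5 · e^(-0.0152 × 8/12) = 17542.5 × 0.98991784 = 17365.6337
Value of long forward = (F − K)·e^(−rT) = (17365.6337 − 18636.7) · e^(−0.0195·8/12)
= -1271.0663 × 0.98708414 = -1254.65
Short position value = −(long value) = 1254.65

1254.65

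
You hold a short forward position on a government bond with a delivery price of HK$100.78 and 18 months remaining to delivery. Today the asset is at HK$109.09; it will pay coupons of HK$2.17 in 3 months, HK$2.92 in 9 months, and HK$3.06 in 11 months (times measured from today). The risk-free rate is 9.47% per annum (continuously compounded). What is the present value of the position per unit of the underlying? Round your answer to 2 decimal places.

-HK$14.01

PV(remaining coupons) I = 2.17·e^(−0.0947·3/12) + 2.92·e^(−0.0947·9/12) + 3.06·e^(−0.0947·11/12) = 7.6446
Current forward F = (S − I)·e^(rT) = (109.09 − 7.6446)·e^(0.0947·18/12) = 101.4454 × 1.152634 = 116.9294
Value (long) = (F − K)·e^(−rT) = (116.9294 − 100.78) × 0.867578 = 14.0109
Short position value = −(long value) = -HK$14.01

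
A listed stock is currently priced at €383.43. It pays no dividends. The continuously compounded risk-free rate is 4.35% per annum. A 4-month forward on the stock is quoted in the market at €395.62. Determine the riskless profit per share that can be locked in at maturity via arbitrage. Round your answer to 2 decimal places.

Fair forward: F* = S·e^(carry·T), with carry = r = 0.0435
F* = 383.43 · e^(0.0435 × 4/12) = 383.43 · e^0.014500 = 383.43 × 1.014606 = €389.0304
Market €395.62 > fair €389.0304: forward overpriced → cash-and-carry (buy spot, short the forward).
At maturity, profit = |F_mkt − F*| = |395.62 − 389.0304| = €6.59 per share

€6.59 per share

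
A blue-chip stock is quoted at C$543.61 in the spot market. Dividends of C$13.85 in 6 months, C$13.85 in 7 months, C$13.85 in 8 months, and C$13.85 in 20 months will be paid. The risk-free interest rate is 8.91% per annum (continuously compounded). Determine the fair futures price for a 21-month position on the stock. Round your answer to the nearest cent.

PV(dividends) I = 13.85·e^(−0.0891·6/12) + 13.85·e^(−0.0891·7/12) + 13.85·e^(−0.0891·8/12) + 13.85·e^(−0.0891·20/12)
I = 13.2465 + 13.1485 + 13.0513 + 11.9387 = 51.3850
F = (S − I)·e^(rT) = (543.61 − 51.3850) · e^(0.0891·21/12)
= 492.2250 · e^0.155925 = 492.2250 × 1.168739 = C$575.28

C$575.28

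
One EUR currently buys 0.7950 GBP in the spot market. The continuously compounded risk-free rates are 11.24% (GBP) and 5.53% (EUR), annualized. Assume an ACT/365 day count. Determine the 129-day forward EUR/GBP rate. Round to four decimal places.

0.8112

F = S·e^((r_GBP − r_EUR)T) = 0.7950 · e^((0.1124 − 0.0553) × 129/365)
= 0.7950 · e^0.020181 = 0.7950 × 1.020386
F = 0.8112 GBP per EUR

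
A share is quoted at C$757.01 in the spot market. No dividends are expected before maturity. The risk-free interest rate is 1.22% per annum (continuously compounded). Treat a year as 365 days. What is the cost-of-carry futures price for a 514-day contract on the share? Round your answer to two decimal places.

F = S·e^(rT) = 757.01 · e^(0.0122 × 514/365)
= 757.01 · e^0.017180 = 757.01 × 1.017328
F = C$770.13

C$770.13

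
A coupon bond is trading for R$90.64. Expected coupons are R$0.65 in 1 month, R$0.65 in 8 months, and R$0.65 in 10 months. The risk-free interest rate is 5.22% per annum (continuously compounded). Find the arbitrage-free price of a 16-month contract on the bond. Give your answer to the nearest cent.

R$95.14

PV(coupons) I = 0.65·e^(−0.0522·1/12) + 0.65·e^(−0.0522·8/12) + 0.65·e^(−0.0522·10/12)
I = 0.6472 + 0.6278 + 0.6223 = 1.8973
F = (S − I)·e^(rT) = (90.64 − 1.8973) · e^(0.0522·16/12)
= 88.7427 · e^0.069600 = 88.7427 × 1.072079 = R$95.14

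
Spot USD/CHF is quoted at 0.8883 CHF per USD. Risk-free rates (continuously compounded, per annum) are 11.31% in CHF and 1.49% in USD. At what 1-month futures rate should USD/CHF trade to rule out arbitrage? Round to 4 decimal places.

F = S·e^((r_CHF − r_USD)T) = 0.8883 · e^((0.1131 − 0.0149) × 1/12)
= 0.8883 · e^0.008183 = 0.8883 × 1.008217
F = 0.8956 CHF per USD

0.8956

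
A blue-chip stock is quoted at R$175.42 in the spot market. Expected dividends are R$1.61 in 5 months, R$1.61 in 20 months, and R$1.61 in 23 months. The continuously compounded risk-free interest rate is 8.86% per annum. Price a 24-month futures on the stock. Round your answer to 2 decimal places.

PV(dividends) I = 1.61·e^(−0.0886·5/12) + 1.61·e^(−0.0886·20/12) + 1.61·e^(−0.0886·23/12)
I = 1.5516 + 1.3890 + 1.3585 = 4.2991
F = (S − I)·e^(rT) = (175.42 − 4.2991) · e^(0.0886·24/12)
= 171.1209 · e^0.177200 = 171.1209 × 1.193870 = R$204.30

R$204.30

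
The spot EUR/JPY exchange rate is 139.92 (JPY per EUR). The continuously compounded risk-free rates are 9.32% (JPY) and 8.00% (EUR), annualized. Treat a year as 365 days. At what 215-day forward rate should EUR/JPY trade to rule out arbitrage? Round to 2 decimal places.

F = S·e^((r_JPY − r_EUR)T) = 139.92 · e^((0.0932 − 0.0800) × 215/365)
= 139.92 · e^0.007775 = 139.92 × 1.007805
F = 141.01 JPY per EUR

141.01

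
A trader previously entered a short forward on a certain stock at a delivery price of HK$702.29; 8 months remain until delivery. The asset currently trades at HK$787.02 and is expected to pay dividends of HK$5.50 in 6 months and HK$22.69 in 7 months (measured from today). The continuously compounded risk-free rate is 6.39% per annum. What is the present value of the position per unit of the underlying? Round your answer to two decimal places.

-HK$86.83

PV(remaining dividends) I = 5.50·e^(−0.0639·6/12) + 22.69·e^(−0.0639·7/12) = 27.1869
Current forward F = (S − I)·e^(rT) = (787.02 − 27.1869)·e^(0.0639·8/12) = 759.8331 × 1.043520 = 792.9010
Value (long) = (F − K)·e^(−rT) = (792.9010 − 702.29) × 0.958295 = 86.8321
Short position value = −(long value) = -HK$86.83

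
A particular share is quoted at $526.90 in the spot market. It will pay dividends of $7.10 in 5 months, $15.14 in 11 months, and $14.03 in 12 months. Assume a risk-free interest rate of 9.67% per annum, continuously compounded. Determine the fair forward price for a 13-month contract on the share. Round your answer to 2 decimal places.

PV(dividends) I = 7.10·e^(−0.0967·5/12) + 15.14·e^(−0.0967·11/12) + 14.03·e^(−0.0967·12/12)
I = 6.8196 + 13.8557 + 12.7368 = 33.4121
F = (S − I)·e^(rT) = (526.90 − 33.4121) · e^(0.0967·13/12)
= 493.4879 · e^0.104758 = 493.4879 × 1.110442 = $547.99

$547.99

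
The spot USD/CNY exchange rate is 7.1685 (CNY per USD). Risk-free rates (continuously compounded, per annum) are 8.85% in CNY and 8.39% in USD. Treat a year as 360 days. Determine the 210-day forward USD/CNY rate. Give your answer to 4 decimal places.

F = S·e^((r_CNY − r_USD)T) = 7.1685 · e^((0.0885 − 0.0839) × 210/360)
= 7.1685 · e^0.002683 = 7.1685 × 1.002687
F = 7.1878 CNY per USD

7.1878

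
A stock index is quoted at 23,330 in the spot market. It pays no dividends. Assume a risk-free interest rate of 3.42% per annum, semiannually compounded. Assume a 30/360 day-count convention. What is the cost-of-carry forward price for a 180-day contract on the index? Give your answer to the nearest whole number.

23,729

F = S · (1+r/2)^(2T)
= 23330 × 1.017100
F = 23,729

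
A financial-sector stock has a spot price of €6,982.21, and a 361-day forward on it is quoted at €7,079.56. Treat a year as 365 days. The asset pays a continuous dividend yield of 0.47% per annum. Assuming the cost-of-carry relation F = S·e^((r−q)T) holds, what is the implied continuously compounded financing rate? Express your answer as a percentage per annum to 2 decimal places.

1.87%

From F = S·e^((r−q)T): (r − q) = ln(F/S)/T
ln(7079.56/6982.21) = ln(1.013943) = 0.013847
(r − q) = 0.013847 / (361/365) = 0.014000
r = ln(F/S)/T + q = 0.014000 + 0.0047 = 0.018700
r = 1.87%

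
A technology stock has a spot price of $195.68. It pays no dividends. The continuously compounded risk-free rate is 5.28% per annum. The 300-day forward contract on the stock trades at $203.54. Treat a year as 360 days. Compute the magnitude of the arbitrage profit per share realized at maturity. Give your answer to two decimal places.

$0.94 per share

Fair forward: F* = S·e^(carry·T), with carry = r = 0.0528
F* = 195.68 · e^(0.0528 × 300/360) = 195.68 · e^0.044000 = 195.68 × 1.044982 = $204.4821
Market $203.54 < fair $204.4821: forward underpriced → reverse cash-and-carry (short spot, go long the forward).
At maturity, profit = |F_mkt − F*| = |203.54 − 204.4821| = $0.94 per share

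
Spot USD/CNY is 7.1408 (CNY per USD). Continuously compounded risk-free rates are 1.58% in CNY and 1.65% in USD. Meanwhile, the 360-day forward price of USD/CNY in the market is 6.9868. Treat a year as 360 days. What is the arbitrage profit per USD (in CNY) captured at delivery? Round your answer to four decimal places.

Fair forward: F* = S·e^(carry·T), with carry = (r_CNY − r_USD) = 0.0158 − 0.0165 = -0.0007
F* = 7.1408 · e^(-0.0007 × 360/360) = 7.1408 · e^-0.000700 = 7.1408 × 0.999300 = 7.1358
Market 6.9868 < fair 7.1358: forward underpriced → reverse cash-and-carry (short spot, go long the forward).
At maturity, profit = |F_mkt − F*| = |6.9868 − 7.1358| = 0.1490 per USD (in CNY)

0.1490 per USD (in CNY)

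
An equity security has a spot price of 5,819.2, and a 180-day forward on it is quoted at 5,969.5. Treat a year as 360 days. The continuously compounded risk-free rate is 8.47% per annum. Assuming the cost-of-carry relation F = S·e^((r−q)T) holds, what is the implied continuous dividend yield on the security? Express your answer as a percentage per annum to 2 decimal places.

3.37%

From F = S·e^((r−q)T): (r − q) = ln(F/S)/T
ln(5969.5/5819.2) = ln(1.025828) = 0.025500
(r − q) = 0.025500 / (180/360) = 0.051000
q = r − ln(F/S)/T = 0.0847 − 0.051000 = 0.033700
q = 3.37%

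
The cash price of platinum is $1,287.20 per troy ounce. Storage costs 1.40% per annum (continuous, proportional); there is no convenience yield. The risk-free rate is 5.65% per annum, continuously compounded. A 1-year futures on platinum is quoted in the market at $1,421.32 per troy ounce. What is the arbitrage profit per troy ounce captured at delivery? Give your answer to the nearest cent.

Fair futures: F* = S·e^(carry·T), with carry = (r + u) = 0.0565 + 0.0140 = 0.0705
F* = 1287.20 · e^(0.0705 × 1) = 1287.20 · e^0.07050000 = 1287.20 × 1.07304457 = $1381.2230
Market $1421.32 > fair $1381.2230: forward overpriced → cash-and-carry (buy spot, short the forward).
At maturity, profit = |F_mkt − F*| = |1421.32 − 1381.2230| = $40.10 per troy ounce

$40.10 per troy ounce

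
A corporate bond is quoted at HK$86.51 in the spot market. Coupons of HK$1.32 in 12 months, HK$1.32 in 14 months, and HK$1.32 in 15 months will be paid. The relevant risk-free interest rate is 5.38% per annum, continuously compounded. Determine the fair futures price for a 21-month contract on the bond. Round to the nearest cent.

PV(coupons) I = 1.32·e^(−0.0538·12/12) + 1.32·e^(−0.0538·14/12) + 1.32·e^(−0.0538·15/12)
I = 1.2509 + 1.2397 + 1.2341 = 3.7247
F = (S − I)·e^(rT) = (86.51 − 3.7247) · e^(0.0538·21/12)
= 82.7853 · e^0.094150 = 82.7853 × 1.098725 = HK$90.96

HK$90.96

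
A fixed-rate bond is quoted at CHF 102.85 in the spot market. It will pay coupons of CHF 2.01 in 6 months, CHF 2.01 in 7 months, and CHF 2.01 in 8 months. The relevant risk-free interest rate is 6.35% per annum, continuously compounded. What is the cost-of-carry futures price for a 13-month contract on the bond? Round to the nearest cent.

PV(coupons) I = 2.01·e^(−0.0635·6/12) + 2.01·e^(−0.0635·7/12) + 2.01·e^(−0.0635·8/12)
I = 1.9472 + 1.9369 + 1.9267 = 5.8108
F = (S − I)·e^(rT) = (102.85 − 5.8108) · e^(0.0635·13/12)
= 97.0392 · e^0.068792 = 97.0392 × 1.071213 = CHF 103.95

CHF 103.95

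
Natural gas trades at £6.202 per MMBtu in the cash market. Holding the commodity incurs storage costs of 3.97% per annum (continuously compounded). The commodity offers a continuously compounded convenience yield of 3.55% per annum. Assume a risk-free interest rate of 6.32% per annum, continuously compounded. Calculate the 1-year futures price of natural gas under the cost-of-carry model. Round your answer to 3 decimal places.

Net carry = r + u − y = 0.0632 + 0.0397 − 0.0355 = 0.0674
F = S·e^((r+u−y)T) = 6.202 · e^(0.0674 × 1) = 6.202 · e^0.067400
= 6.202 × 1.069723 = £6.634 per MMBtu

£6.634 per MMBtu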